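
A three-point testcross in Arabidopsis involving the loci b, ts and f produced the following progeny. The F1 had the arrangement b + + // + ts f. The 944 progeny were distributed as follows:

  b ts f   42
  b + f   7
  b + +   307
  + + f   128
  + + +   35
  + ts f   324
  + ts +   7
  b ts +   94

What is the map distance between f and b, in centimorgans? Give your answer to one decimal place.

The two rarest classes, b + f and + ts +, are the double crossovers. Comparing them with the parentals, only the f allele has switched, so f is the middle locus and the order is b – f – ts.
Crossovers in the b–f interval produce the single-crossover classes + + + and b ts f (35 + 42 = 77) plus the double crossovers (14).
RF(b–f) = (77 + 14) / 944 = 91/944 = 0.0964 → 9.6 centimorgans.

9.6 centimorgans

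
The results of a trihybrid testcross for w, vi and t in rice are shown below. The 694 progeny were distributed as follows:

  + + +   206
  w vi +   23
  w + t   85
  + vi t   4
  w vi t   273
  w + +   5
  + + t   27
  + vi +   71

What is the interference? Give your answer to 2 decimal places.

0.36

The two most frequent reciprocal classes, + + + and w vi t, are the parental types, so the F1 was + + + / w vi t.
The two rarest classes, w + + and + vi t, are the double crossovers. Comparing them with the parentals, only the w allele has switched, so w is the middle locus and the order is vi – w – t.
vi–w: (156 + 9)/694 = 0.2378; w–t: (50 + 9)/694 = 0.0850.
Expected DCO frequency = 0.2378 × 0.0850 ≈ 0.02021; observed = 9/694 ≈ 0.01297.
Coefficient of coincidence = 0.01297/0.02021 ≈ 0.64; interference = 1 − 0.64 = 0.36.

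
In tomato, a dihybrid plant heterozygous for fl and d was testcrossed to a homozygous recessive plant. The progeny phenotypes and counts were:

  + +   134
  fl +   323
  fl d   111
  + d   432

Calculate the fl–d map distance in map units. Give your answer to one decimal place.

24.5 map units

The two most frequent classes, + d (432) and fl + (323), are the parental types, so the F1 was + d / fl +.
The recombinant classes are + + and fl d: 134 + 111 = 245.
Recombination frequency = 245/1000 = 0.2450 ≈ 24.5%, i.e. 24.5 map units.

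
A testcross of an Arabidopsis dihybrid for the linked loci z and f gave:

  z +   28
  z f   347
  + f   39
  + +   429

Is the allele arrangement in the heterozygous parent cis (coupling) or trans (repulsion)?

The two most frequent classes are + + (429) and z f (347); these are the parental (non-recombinant) types.
So the F1 carried + + on one chromosome and z f on the other — the recessive alleles are on the same chromosome (cis / coupling).

cis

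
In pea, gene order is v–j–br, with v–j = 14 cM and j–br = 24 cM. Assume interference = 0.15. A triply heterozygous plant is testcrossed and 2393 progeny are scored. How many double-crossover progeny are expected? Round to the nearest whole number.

Map distances give recombination frequencies of 0.140 and 0.240 for the two intervals.
With interference 0.15 (so coincidence = 0.85), expected double-crossover frequency = 0.140 × 0.240 × 0.85 = 0.02856.
Expected number = 0.02856 × 2393 = 68.34 ≈ 68.

68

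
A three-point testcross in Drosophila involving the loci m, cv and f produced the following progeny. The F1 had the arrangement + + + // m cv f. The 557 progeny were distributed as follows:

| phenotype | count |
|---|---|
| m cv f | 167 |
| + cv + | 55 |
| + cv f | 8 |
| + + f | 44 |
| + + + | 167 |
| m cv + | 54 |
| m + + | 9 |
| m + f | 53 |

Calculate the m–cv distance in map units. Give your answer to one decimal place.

The two rarest classes, m + + and + cv f, are the double crossovers. Comparing them with the parentals, only the m allele has switched, so m is the middle locus and the order is cv – m – f.
Crossovers in the cv–m interval produce the single-crossover classes + cv + and m + f (55 + 53 = 108) plus the double crossovers (17).
RF(cv–m) = (108 + 17) / 557 = 125/557 = 0.2244 → 22.4 map units.

22.4 map units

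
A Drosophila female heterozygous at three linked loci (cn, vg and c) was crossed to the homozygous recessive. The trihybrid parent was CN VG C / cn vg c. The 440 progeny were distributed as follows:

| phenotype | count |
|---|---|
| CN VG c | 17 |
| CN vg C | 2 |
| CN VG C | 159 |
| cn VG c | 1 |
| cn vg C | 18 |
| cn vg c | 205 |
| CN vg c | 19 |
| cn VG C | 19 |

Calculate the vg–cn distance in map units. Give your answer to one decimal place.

9.3 map units

The two rarest classes, CN vg C and cn VG c, are the double crossovers. Comparing them with the parentals, only the vg allele has switched, so vg is the middle locus and the order is cn – vg – c.
Crossovers in the cn–vg interval produce the single-crossover classes cn VG C and CN vg c (19 + 19 = 38) plus the double crossovers (3).
RF(cn–vg) = (38 + 3) / 440 = 41/440 = 0.0932 → 9.3 map units.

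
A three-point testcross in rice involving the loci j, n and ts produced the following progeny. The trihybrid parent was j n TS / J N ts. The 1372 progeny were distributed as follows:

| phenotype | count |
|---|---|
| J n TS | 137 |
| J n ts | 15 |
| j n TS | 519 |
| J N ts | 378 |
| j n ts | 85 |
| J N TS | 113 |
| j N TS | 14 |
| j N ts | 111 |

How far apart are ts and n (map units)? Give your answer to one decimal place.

The two rarest classes, j N TS and J n ts, are the double crossovers. Comparing them with the parentals, only the n allele has switched, so n is the middle locus and the order is j – n – ts.
Crossovers in the n–ts interval produce the single-crossover classes j n ts and J N TS (85 + 113 = 198) plus the double crossovers (29).
RF(n–ts) = (198 + 29) / 1372 = 227/1372 = 0.1655 → 16.5 map units.

16.5 map units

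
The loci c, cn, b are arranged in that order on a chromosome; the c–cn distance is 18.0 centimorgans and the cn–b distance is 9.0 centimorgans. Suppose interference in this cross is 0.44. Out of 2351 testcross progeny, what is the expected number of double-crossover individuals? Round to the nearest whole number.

21

Map distances give recombination frequencies of 0.180 and 0.090 for the two intervals.
With interference 0.44 (so coincidence = 0.56), expected double-crossover frequency = 0.180 × 0.090 × 0.56 = 0.00907.
Expected number = 0.00907 × 2351 = 21.33 ≈ 21.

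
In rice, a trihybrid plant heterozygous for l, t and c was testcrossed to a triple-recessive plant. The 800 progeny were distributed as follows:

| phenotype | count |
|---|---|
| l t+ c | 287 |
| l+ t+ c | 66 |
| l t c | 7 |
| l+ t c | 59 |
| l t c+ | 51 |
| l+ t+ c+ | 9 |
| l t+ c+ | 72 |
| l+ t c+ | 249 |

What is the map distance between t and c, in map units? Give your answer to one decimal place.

The two most frequent reciprocal classes, l+ t c+ and l t+ c, are the parental types, so the F1 was l+ t c+ / l t+ c.
The two rarest classes, l+ t+ c+ and l t c, are the double crossovers. Comparing them with the parentals, only the t allele has switched, so t is the middle locus and the order is c – t – l.
Crossovers in the c–t interval produce the single-crossover classes l+ t c and l t+ c+ (59 + 72 = 131) plus the double crossovers (16).
RF(c–t) = (131 + 16) / 800 = 147/800 = 0.1837 → 18.4 map units.

18.4 map units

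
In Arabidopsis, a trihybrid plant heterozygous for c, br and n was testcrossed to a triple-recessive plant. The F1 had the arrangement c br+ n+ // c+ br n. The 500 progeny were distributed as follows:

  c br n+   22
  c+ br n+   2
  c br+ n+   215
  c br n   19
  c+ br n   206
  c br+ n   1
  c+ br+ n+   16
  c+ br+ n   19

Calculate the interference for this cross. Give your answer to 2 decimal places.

0.10

The two rarest classes, c br+ n and c+ br n+, are the double crossovers. Comparing them with the parentals, only the n allele has switched, so n is the middle locus and the order is br – n – c.
br–n: (41 + 3)/500 = 0.0880; n–c: (35 + 3)/500 = 0.0760.
Expected DCO frequency = 0.0880 × 0.0760 ≈ 0.00669; observed = 3/500 ≈ 0.00600.
Coefficient of coincidence = 0.00600/0.00669 ≈ 0.90; interference = 1 − 0.90 = 0.10.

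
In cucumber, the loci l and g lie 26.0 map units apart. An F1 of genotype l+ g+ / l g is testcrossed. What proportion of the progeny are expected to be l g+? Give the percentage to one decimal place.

A map distance of 26.0 map units corresponds to a recombination frequency of 0.260.
The F1 is l+ g+ / l g, so l g+ is a recombinant gamete class with expected frequency r/2 = 0.260/2 = 0.1300.
That is 0.1300 = 13.0% of the progeny.

13.0%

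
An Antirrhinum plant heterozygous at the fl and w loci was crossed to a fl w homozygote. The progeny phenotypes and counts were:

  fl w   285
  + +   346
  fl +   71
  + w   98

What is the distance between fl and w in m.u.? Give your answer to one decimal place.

The two most frequent classes, + + (346) and fl w (285), are the parental types, so the F1 was + + / fl w.
The recombinant classes are + w and fl +: 98 + 71 = 169.
Recombination frequency = 169/800 = 0.2112 ≈ 21.1%, i.e. 21.1 m.u.

21.1 m.u.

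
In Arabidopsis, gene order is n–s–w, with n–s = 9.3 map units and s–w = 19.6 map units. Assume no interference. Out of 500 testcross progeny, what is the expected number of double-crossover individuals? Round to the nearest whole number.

9

Map distances give recombination frequencies of 0.093 and 0.196 for the two intervals.
With no interference, expected double-crossover frequency = 0.093 × 0.196 = 0.01823.
Expected number = 0.01823 × 500 = 9.11 ≈ 9.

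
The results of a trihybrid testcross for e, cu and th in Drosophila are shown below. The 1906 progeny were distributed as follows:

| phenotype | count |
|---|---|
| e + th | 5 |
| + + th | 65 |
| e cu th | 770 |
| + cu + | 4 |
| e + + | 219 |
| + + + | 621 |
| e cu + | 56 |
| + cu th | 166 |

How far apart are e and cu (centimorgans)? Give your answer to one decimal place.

20.7 centimorgans

The two most frequent reciprocal classes, + + + and e cu th, are the parental types, so the F1 was + + + / e cu th.
The two rarest classes, + cu + and e + th, are the double crossovers. Comparing them with the parentals, only the cu allele has switched, so cu is the middle locus and the order is e – cu – th.
Crossovers in the e–cu interval produce the single-crossover classes e + + and + cu th (219 + 166 = 385) plus the double crossovers (9).
RF(e–cu) = (385 + 9) / 1906 = 394/1906 = 0.2067 → 20.7 centimorgans.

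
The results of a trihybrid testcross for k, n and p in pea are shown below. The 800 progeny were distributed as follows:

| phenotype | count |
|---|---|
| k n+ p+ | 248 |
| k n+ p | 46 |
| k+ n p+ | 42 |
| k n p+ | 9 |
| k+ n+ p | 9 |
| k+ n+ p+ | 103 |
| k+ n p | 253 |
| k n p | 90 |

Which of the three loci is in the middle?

n

The two most frequent reciprocal classes, k n+ p+ and k+ n p, are the parental types, so the F1 was k n+ p+ / k+ n p.
The two rarest classes, k n p+ and k+ n+ p, are the double crossovers. Comparing them with the parentals, only the n allele has switched, so n is the middle locus and the order is p – n – k.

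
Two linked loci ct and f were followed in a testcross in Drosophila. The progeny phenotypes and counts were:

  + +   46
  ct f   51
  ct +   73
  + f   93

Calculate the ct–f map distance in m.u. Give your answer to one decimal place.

36.9 m.u.

The two most frequent classes, + f (93) and ct + (73), are the parental types, so the F1 was + f / ct +.
The recombinant classes are + + and ct f: 46 + 51 = 97.
Recombination frequency = 97/263 = 0.3688 ≈ 36.9%, i.e. 36.9 m.u.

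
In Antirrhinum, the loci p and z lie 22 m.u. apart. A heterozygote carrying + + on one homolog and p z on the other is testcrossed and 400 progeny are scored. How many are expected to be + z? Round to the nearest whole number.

44

A map distance of 22 m.u. corresponds to a recombination frequency of 0.220.
The F1 is + + / p z, so + z is a recombinant gamete class with expected frequency r/2 = 0.220/2 = 0.1100.
Expected number = 0.1100 × 400 = 44.00 ≈ 44.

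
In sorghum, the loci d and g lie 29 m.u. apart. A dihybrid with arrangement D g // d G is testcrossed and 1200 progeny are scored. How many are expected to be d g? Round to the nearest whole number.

174

A map distance of 29 m.u. corresponds to a recombination frequency of 0.290.
The F1 is D g / d G, so d g is a recombinant gamete class with expected frequency r/2 = 0.290/2 = 0.1450.
Expected number = 0.1450 × 1200 = 174.00 ≈ 174.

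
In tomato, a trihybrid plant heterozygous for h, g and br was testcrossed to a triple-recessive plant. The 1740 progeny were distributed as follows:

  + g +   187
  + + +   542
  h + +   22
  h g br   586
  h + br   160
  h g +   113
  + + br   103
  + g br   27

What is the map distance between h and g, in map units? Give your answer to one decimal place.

22.8 map units

The two most frequent reciprocal classes, + + + and h g br, are the parental types, so the F1 was + + + / h g br.
The two rarest classes, h + + and + g br, are the double crossovers. Comparing them with the parentals, only the h allele has switched, so h is the middle locus and the order is br – h – g.
Crossovers in the h–g interval produce the single-crossover classes + g + and h + br (187 + 160 = 347) plus the double crossovers (49).
RF(h–g) = (347 + 49) / 1740 = 396/1740 = 0.2276 → 22.8 map units.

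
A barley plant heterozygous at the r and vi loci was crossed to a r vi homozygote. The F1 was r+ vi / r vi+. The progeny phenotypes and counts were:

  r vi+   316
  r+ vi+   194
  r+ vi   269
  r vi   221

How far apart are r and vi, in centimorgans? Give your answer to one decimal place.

The recombinant classes are r+ vi+ and r vi: 194 + 221 = 415.
Recombination frequency = 415/1000 = 0.4150 ≈ 41.5%, i.e. 41.5 centimorgans.

41.5 centimorgans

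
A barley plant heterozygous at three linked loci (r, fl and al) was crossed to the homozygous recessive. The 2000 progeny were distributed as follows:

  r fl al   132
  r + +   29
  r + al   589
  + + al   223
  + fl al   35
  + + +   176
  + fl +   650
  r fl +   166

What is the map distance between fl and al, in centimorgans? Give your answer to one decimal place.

18.6 centimorgans

The two most frequent reciprocal classes, + fl + and r + al, are the parental types, so the F1 was + fl + / r + al.
The two rarest classes, + fl al and r + +, are the double crossovers. Comparing them with the parentals, only the al allele has switched, so al is the middle locus and the order is r – al – fl.
Crossovers in the al–fl interval produce the single-crossover classes + + + and r fl al (176 + 132 = 308) plus the double crossovers (64).
RF(al–fl) = (308 + 64) / 2000 = 372/2000 = 0.1860 → 18.6 centimorgans.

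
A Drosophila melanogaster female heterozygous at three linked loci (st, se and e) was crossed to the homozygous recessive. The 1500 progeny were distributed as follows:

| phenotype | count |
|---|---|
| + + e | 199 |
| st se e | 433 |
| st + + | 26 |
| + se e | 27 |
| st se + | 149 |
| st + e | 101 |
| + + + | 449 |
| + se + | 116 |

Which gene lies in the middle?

st

The two most frequent reciprocal classes, + + + and st se e, are the parental types, so the F1 was + + + / st se e.
The two rarest classes, st + + and + se e, are the double crossovers. Comparing them with the parentals, only the st allele has switched, so st is the middle locus and the order is e – st – se.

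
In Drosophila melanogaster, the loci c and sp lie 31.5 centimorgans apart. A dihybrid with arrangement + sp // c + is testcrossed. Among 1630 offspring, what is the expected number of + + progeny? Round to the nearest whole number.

257

A map distance of 31.5 centimorgans corresponds to a recombination frequency of 0.315.
The F1 is + sp / c +, so + + is a recombinant gamete class with expected frequency r/2 = 0.315/2 = 0.1575.
Expected number = 0.1575 × 1630 = 256.73 ≈ 257.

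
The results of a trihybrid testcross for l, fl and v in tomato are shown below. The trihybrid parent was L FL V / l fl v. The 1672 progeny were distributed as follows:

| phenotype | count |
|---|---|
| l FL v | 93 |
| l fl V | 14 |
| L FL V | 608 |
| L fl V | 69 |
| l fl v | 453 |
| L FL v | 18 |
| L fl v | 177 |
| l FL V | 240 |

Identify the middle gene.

v

The two rarest classes, L FL v and l fl V, are the double crossovers. Comparing them with the parentals, only the v allele has switched, so v is the middle locus and the order is fl – v – l.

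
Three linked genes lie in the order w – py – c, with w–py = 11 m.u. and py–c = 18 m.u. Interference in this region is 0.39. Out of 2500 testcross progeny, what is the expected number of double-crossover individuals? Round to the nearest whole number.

30

Map distances give recombination frequencies of 0.110 and 0.180 for the two intervals.
With interference 0.39 (so coincidence = 0.61), expected double-crossover frequency = 0.110 × 0.180 × 0.61 = 0.01208.
Expected number = 0.01208 × 2500 = 30.19 ≈ 30.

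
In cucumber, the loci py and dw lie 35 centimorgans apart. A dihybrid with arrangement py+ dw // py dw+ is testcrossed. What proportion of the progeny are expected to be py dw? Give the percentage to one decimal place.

17.5%

A map distance of 35 centimorgans corresponds to a recombination frequency of 0.350.
The F1 is py+ dw / py dw+, so py dw is a recombinant gamete class with expected frequency r/2 = 0.350/2 = 0.1750.
That is 0.1750 = 17.5% of the progeny.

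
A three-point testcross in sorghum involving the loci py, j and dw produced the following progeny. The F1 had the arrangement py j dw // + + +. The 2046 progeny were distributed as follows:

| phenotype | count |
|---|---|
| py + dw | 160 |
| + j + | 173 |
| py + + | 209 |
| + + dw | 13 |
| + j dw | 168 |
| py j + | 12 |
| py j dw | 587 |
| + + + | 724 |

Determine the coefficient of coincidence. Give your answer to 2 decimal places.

The two rarest classes, py j + and + + dw, are the double crossovers. Comparing them with the parentals, only the dw allele has switched, so dw is the middle locus and the order is j – dw – py.
j–dw: (333 + 25)/2046 = 0.1750; dw–py: (377 + 25)/2046 = 0.1965.
Expected DCO frequency = 0.1750 × 0.1965 ≈ 0.03439; observed = 25/2046 ≈ 0.01222.
Coefficient of coincidence = 0.01222/0.03439 ≈ 0.36.

0.36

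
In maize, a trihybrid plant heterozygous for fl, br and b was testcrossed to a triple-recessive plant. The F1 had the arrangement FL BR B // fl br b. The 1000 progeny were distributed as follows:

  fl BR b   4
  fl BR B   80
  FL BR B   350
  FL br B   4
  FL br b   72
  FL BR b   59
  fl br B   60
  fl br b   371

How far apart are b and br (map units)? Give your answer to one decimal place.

12.7 map units

The two rarest classes, FL br B and fl BR b, are the double crossovers. Comparing them with the parentals, only the br allele has switched, so br is the middle locus and the order is b – br – fl.
Crossovers in the b–br interval produce the single-crossover classes FL BR b and fl br B (59 + 60 = 119) plus the double crossovers (8).
RF(b–br) = (119 + 8) / 1000 = 127/1000 = 0.1270 → 12.7 map units.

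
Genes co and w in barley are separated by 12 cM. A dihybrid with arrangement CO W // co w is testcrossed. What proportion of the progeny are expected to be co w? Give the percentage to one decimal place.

44.0%

A map distance of 12 cM corresponds to a recombination frequency of 0.120.
The F1 is CO W / co w, so co w is a parental gamete class with expected frequency (1 − r)/2 = 0.880/2 = 0.4400.
That is 0.4400 = 44.0% of the progeny.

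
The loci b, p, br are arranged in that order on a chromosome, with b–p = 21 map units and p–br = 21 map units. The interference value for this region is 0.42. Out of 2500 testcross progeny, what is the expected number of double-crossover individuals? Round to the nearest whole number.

64

Map distances give recombination frequencies of 0.210 and 0.210 for the two intervals.
With interference 0.42 (so coincidence = 0.58), expected double-crossover frequency = 0.210 × 0.210 × 0.58 = 0.02558.
Expected number = 0.02558 × 2500 = 63.95 ≈ 64.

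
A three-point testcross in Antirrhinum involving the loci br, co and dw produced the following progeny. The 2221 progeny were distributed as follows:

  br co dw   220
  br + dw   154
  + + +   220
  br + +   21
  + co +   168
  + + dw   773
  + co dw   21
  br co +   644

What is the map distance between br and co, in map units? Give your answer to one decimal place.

The two most frequent reciprocal classes, + + dw and br co +, are the parental types, so the F1 was + + dw / br co +.
The two rarest classes, + co dw and br + +, are the double crossovers. Comparing them with the parentals, only the co allele has switched, so co is the middle locus and the order is dw – co – br.
Crossovers in the co–br interval produce the single-crossover classes br + dw and + co + (154 + 168 = 322) plus the double crossovers (42).
RF(co–br) = (322 + 42) / 2221 = 364/2221 = 0.1639 → 16.4 map units.

16.4 map units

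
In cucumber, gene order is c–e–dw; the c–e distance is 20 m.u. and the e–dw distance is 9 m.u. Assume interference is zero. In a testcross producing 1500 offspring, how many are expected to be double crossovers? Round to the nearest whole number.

27

Map distances give recombination frequencies of 0.200 and 0.090 for the two intervals.
With no interference, expected double-crossover frequency = 0.200 × 0.090 = 0.01800.
Expected number = 0.01800 × 1500 = 27.00 ≈ 27.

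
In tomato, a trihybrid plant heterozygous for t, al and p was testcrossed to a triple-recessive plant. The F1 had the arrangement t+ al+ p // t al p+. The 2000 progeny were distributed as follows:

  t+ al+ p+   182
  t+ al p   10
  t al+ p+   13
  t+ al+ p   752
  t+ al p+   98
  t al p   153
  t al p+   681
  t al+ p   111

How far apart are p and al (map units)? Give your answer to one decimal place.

17.9 map units

The two rarest classes, t+ al p and t al+ p+, are the double crossovers. Comparing them with the parentals, only the al allele has switched, so al is the middle locus and the order is p – al – t.
Crossovers in the p–al interval produce the single-crossover classes t+ al+ p+ and t al p (182 + 153 = 335) plus the double crossovers (23).
RF(p–al) = (335 + 23) / 2000 = 358/2000 = 0.1790 → 17.9 map units.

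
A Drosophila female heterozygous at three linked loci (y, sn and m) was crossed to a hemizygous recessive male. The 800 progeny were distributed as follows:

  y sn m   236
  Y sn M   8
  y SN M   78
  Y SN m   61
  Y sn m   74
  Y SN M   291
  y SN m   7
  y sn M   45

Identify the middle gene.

sn

The two most frequent reciprocal classes, Y SN M and y sn m, are the parental types, so the F1 was Y SN M / y sn m.
The two rarest classes, Y sn M and y SN m, are the double crossovers. Comparing them with the parentals, only the sn allele has switched, so sn is the middle locus and the order is y – sn – m.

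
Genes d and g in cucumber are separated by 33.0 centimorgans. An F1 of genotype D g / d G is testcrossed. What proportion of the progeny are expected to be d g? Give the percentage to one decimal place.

A map distance of 33.0 centimorgans corresponds to a recombination frequency of 0.330.
The F1 is D g / d G, so d g is a recombinant gamete class with expected frequency r/2 = 0.330/2 = 0.1650.
That is 0.1650 = 16.5% of the progeny.

16.5%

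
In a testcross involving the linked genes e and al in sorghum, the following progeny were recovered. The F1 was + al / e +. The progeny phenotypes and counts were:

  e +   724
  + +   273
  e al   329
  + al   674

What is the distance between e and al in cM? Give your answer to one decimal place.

The recombinant classes are + + and e al: 273 + 329 = 602.
Recombination frequency = 602/2000 = 0.3010 ≈ 30.1%, i.e. 30.1 cM.

30.1 cM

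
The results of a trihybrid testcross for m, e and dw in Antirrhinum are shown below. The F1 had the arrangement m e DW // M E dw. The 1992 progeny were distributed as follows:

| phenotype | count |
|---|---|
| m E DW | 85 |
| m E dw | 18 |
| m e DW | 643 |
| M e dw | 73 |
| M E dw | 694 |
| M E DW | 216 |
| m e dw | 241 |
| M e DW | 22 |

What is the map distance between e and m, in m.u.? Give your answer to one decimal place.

9.9 m.u.

The two rarest classes, M e DW and m E dw, are the double crossovers. Comparing them with the parentals, only the m allele has switched, so m is the middle locus and the order is e – m – dw.
Crossovers in the e–m interval produce the single-crossover classes m E DW and M e dw (85 + 73 = 158) plus the double crossovers (40).
RF(e–m) = (158 + 40) / 1992 = 198/1992 = 0.0994 → 9.9 m.u.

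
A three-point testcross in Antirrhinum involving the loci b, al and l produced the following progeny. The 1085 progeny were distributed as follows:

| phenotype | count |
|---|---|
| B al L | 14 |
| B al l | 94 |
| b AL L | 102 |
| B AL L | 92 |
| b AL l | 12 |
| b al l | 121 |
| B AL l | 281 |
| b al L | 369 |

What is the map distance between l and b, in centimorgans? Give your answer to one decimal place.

The two most frequent reciprocal classes, b al L and B AL l, are the parental types, so the F1 was b al L / B AL l.
The two rarest classes, B al L and b AL l, are the double crossovers. Comparing them with the parentals, only the b allele has switched, so b is the middle locus and the order is l – b – al.
Crossovers in the l–b interval produce the single-crossover classes b al l and B AL L (121 + 92 = 213) plus the double crossovers (26).
RF(l–b) = (213 + 26) / 1085 = 239/1085 = 0.2203 → 22.0 centimorgans.

22.0 centimorgans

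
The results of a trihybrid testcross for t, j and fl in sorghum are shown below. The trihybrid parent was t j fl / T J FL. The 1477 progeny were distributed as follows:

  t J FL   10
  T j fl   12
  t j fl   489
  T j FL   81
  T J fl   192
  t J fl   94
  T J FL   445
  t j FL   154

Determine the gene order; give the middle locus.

The two rarest classes, T j fl and t J FL, are the double crossovers. Comparing them with the parentals, only the t allele has switched, so t is the middle locus and the order is j – t – fl.

t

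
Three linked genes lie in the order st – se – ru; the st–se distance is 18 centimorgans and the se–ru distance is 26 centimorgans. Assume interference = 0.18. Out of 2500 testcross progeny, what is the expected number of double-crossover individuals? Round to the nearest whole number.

96

Map distances give recombination frequencies of 0.180 and 0.260 for the two intervals.
With interference 0.18 (so coincidence = 0.82), expected double-crossover frequency = 0.180 × 0.260 × 0.82 = 0.03838.
Expected number = 0.03838 × 2500 = 95.94 ≈ 96.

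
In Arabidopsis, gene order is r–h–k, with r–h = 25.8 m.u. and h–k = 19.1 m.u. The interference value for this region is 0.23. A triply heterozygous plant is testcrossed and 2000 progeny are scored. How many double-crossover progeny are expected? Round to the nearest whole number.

Map distances give recombination frequencies of 0.258 and 0.191 for the two intervals.
With interference 0.23 (so coincidence = 0.77), expected double-crossover frequency = 0.258 × 0.191 × 0.77 = 0.03794.
Expected number = 0.03794 × 2000 = 75.89 ≈ 76.

76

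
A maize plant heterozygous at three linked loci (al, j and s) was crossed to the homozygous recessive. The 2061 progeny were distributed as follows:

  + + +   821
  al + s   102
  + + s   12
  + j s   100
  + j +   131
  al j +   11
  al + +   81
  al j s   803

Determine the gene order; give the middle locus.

s

The two most frequent reciprocal classes, + + + and al j s, are the parental types, so the F1 was + + + / al j s.
The two rarest classes, + + s and al j +, are the double crossovers. Comparing them with the parentals, only the s allele has switched, so s is the middle locus and the order is al – s – j.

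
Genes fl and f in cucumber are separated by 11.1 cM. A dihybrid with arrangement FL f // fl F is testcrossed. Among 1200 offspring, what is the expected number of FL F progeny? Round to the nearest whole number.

67

A map distance of 11.1 cM corresponds to a recombination frequency of 0.111.
The F1 is FL f / fl F, so FL F is a recombinant gamete class with expected frequency r/2 = 0.111/2 = 0.0555.
Expected number = 0.0555 × 1200 = 66.60 ≈ 67.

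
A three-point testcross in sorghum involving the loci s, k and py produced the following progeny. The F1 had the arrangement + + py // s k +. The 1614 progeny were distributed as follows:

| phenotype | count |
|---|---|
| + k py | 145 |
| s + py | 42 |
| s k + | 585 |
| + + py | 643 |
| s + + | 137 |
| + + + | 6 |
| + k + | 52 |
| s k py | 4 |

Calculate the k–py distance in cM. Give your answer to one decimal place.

18.1 cM

The two rarest classes, + + + and s k py, are the double crossovers. Comparing them with the parentals, only the py allele has switched, so py is the middle locus and the order is k – py – s.
Crossovers in the k–py interval produce the single-crossover classes + k py and s + + (145 + 137 = 282) plus the double crossovers (10).
RF(k–py) = (282 + 10) / 1614 = 292/1614 = 0.1809 → 18.1 cM.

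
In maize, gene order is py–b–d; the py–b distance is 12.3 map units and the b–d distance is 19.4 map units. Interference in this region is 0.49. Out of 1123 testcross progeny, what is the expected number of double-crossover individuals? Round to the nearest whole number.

14

Map distances give recombination frequencies of 0.123 and 0.194 for the two intervals.
With interference 0.49 (so coincidence = 0.51), expected double-crossover frequency = 0.123 × 0.194 × 0.51 = 0.01217.
Expected number = 0.01217 × 1123 = 13.67 ≈ 14.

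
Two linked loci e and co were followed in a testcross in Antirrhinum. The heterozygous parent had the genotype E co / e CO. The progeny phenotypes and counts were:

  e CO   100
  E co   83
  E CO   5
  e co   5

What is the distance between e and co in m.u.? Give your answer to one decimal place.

The recombinant classes are E CO and e co: 5 + 5 = 10.
Recombination frequency = 10/193 = 0.0518 ≈ 5.2%, i.e. 5.2 m.u.

5.2 m.u.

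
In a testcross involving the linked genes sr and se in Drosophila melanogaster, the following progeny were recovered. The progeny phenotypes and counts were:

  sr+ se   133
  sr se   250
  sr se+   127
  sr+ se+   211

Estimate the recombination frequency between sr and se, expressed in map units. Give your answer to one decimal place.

The two most frequent classes, sr+ se+ (211) and sr se (250), are the parental types, so the F1 was sr+ se+ / sr se.
The recombinant classes are sr+ se and sr se+: 133 + 127 = 260.
Recombination frequency = 260/721 = 0.3606 ≈ 36.1%, i.e. 36.1 map units.

36.1 map units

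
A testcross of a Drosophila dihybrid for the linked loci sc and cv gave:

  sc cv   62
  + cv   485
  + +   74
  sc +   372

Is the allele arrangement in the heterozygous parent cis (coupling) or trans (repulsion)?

The two most frequent classes are + cv (485) and sc + (372); these are the parental (non-recombinant) types.
So the F1 carried + cv on one chromosome and sc + on the other — the recessive alleles are on opposite chromosomes (trans / repulsion).

trans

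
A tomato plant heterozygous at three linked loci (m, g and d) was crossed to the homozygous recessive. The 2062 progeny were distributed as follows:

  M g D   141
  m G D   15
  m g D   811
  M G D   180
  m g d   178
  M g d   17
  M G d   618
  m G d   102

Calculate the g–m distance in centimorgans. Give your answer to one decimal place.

13.3 centimorgans

The two most frequent reciprocal classes, M G d and m g D, are the parental types, so the F1 was M G d / m g D.
The two rarest classes, M g d and m G D, are the double crossovers. Comparing them with the parentals, only the g allele has switched, so g is the middle locus and the order is m – g – d.
Crossovers in the m–g interval produce the single-crossover classes m G d and M g D (102 + 141 = 243) plus the double crossovers (32).
RF(m–g) = (243 + 32) / 2062 = 275/2062 = 0.1334 → 13.3 centimorgans.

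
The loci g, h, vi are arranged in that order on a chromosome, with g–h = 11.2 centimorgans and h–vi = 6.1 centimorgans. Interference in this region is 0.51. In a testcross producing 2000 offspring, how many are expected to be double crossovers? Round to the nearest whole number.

Map distances give recombination frequencies of 0.112 and 0.061 for the two intervals.
With interference 0.51 (so coincidence = 0.49), expected double-crossover frequency = 0.112 × 0.061 × 0.49 = 0.00335.
Expected number = 0.00335 × 2000 = 6.70 ≈ 7.

7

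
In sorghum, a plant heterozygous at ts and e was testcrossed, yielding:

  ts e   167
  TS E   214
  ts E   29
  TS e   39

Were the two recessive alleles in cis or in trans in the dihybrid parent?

cis

The two most frequent classes are TS E (214) and ts e (167); these are the parental (non-recombinant) types.
So the F1 carried TS E on one chromosome and ts e on the other — the recessive alleles are on the same chromosome (cis / coupling).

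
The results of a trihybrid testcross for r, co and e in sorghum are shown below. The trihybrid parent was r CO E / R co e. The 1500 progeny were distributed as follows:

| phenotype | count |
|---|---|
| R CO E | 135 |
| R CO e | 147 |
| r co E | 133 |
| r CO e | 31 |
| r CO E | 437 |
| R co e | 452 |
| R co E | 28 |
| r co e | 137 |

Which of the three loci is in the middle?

The two rarest classes, r CO e and R co E, are the double crossovers. Comparing them with the parentals, only the e allele has switched, so e is the middle locus and the order is co – e – r.

e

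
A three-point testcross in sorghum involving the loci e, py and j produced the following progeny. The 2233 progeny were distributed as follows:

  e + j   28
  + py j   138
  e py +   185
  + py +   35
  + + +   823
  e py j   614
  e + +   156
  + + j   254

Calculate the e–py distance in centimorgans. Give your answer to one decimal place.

The two most frequent reciprocal classes, e py j and + + +, are the parental types, so the F1 was e py j / + + +.
The two rarest classes, e + j and + py +, are the double crossovers. Comparing them with the parentals, only the py allele has switched, so py is the middle locus and the order is j – py – e.
Crossovers in the py–e interval produce the single-crossover classes + py j and e + + (138 + 156 = 294) plus the double crossovers (63).
RF(py–e) = (294 + 63) / 2233 = 357/2233 = 0.1599 → 16.0 centimorgans.

16.0 centimorgans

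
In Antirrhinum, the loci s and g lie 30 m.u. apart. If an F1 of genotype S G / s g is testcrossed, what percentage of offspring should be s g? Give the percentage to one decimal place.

A map distance of 30 m.u. corresponds to a recombination frequency of 0.300.
The F1 is S G / s g, so s g is a parental gamete class with expected frequency (1 − r)/2 = 0.700/2 = 0.3500.
That is 0.3500 = 35.0% of the progeny.

35.0%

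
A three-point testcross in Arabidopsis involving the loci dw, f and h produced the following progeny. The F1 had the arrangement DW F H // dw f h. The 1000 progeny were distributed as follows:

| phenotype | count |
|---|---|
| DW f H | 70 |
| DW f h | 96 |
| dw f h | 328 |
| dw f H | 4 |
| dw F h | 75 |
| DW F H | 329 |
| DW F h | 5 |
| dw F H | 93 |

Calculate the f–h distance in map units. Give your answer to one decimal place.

The two rarest classes, DW F h and dw f H, are the double crossovers. Comparing them with the parentals, only the h allele has switched, so h is the middle locus and the order is f – h – dw.
Crossovers in the f–h interval produce the single-crossover classes DW f H and dw F h (70 + 75 = 145) plus the double crossovers (9).
RF(f–h) = (145 + 9) / 1000 = 154/1000 = 0.1540 → 15.4 map units.

15.4 map units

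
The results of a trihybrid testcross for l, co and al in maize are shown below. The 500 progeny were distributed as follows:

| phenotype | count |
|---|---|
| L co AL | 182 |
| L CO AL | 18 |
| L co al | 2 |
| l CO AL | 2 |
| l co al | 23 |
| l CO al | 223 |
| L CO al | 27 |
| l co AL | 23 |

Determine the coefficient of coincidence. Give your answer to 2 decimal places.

0.82

The two most frequent reciprocal classes, l CO al and L co AL, are the parental types, so the F1 was l CO al / L co AL.
The two rarest classes, l CO AL and L co al, are the double crossovers. Comparing them with the parentals, only the al allele has switched, so al is the middle locus and the order is l – al – co.
l–al: (50 + 4)/500 = 0.1080; al–co: (41 + 4)/500 = 0.0900.
Expected DCO frequency = 0.1080 × 0.0900 ≈ 0.00972; observed = 4/500 ≈ 0.00800.
Coefficient of coincidence = 0.00800/0.00972 ≈ 0.82.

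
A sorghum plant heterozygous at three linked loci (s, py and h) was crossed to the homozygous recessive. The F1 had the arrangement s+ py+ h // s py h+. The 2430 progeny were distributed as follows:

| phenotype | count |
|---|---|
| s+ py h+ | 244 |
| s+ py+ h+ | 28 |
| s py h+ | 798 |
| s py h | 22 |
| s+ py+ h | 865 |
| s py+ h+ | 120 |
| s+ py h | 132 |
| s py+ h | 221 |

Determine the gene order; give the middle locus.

h

The two rarest classes, s+ py+ h+ and s py h, are the double crossovers. Comparing them with the parentals, only the h allele has switched, so h is the middle locus and the order is s – h – py.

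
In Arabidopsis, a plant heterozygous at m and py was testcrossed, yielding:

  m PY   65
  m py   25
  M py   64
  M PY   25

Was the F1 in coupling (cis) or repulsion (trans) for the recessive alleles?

The two most frequent classes are M py (64) and m PY (65); these are the parental (non-recombinant) types.
So the F1 carried M py on one chromosome and m PY on the other — the recessive alleles are on opposite chromosomes (trans / repulsion).

trans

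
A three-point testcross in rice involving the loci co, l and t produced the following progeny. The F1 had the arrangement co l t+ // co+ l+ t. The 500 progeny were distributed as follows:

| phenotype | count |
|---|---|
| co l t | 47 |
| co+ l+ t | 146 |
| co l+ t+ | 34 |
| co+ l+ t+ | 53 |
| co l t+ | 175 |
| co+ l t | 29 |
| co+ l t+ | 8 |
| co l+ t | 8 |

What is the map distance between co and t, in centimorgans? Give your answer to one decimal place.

23.2 centimorgans

The two rarest classes, co+ l t+ and co l+ t, are the double crossovers. Comparing them with the parentals, only the co allele has switched, so co is the middle locus and the order is l – co – t.
Crossovers in the co–t interval produce the single-crossover classes co l t and co+ l+ t+ (47 + 53 = 100) plus the double crossovers (16).
RF(co–t) = (100 + 16) / 500 = 116/500 = 0.2320 → 23.2 centimorgans.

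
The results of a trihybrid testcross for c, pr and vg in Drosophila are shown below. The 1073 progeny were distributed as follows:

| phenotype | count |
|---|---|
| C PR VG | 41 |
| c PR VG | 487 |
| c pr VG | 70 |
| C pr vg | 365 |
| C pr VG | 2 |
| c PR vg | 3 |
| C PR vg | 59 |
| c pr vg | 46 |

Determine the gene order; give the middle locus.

The two most frequent reciprocal classes, C pr vg and c PR VG, are the parental types, so the F1 was C pr vg / c PR VG.
The two rarest classes, C pr VG and c PR vg, are the double crossovers. Comparing them with the parentals, only the vg allele has switched, so vg is the middle locus and the order is c – vg – pr.

vg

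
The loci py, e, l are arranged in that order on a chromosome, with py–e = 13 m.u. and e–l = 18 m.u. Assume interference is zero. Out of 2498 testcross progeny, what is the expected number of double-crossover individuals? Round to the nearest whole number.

Map distances give recombination frequencies of 0.130 and 0.180 for the two intervals.
With no interference, expected double-crossover frequency = 0.130 × 0.180 = 0.02340.
Expected number = 0.02340 × 2498 = 58.45 ≈ 58.

58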